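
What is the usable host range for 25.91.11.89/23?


Network: 25.91.10.0
Broadcast: 25.91.11.255
First usable = network + 1
Last usable = broadcast - 1
Range: 25.91.10.1 to 25.91.11.254


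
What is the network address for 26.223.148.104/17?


IP:   00011010.11011111.10010100.01101000
Mask: 11111111.11111111.10000000.00000000
AND operation:
Net:  00011010.11011111.10000000.00000000
Network: 26.223.128.0/17


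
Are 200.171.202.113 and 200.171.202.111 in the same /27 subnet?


Mask: 255.255.255.224
200.171.202.113 AND mask = 200.171.202.96
200.171.202.111 AND mask = 200.171.202.96
Yes, same subnet (200.171.202.96)


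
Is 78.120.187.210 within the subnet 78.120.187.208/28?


Subnet network: 78.120.187.208
Test IP AND mask: 78.120.187.208
Yes, 78.120.187.210 is in 78.120.187.208/28


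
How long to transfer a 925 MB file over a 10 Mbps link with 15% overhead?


Effective throughput = 10 * (1 - 15/100) = 8.5 Mbps
File size in Mb = 925 * 8 = 7400 Mb
Time = 7400 / 8.5
Time = 870.5882 seconds


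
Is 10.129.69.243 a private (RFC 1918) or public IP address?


RFC 1918 private ranges:
  10.0.0.0/8 (10.0.0.0 - 10.255.255.255)
  172.16.0.0/12 (172.16.0.0 - 172.31.255.255)
  192.168.0.0/16 (192.168.0.0 - 192.168.255.255)
Private (in 10.0.0.0/8)


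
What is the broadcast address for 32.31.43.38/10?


Network: 32.0.0.0/10
Host bits = 22
Set all host bits to 1:
Broadcast: 32.63.255.255


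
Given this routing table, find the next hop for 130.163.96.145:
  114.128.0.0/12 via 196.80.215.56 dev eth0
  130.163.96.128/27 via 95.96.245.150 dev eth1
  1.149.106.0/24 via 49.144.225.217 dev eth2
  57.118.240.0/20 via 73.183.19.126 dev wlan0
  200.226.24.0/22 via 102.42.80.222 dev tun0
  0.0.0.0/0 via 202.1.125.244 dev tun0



Longest prefix match for 130.163.96.145:
  /12 114.128.0.0: no
  /27 130.163.96.128: MATCH
  /24 1.149.106.0: no
  /20 57.118.240.0: no
  /22 200.226.24.0: no
  /0 0.0.0.0: MATCH
Selected: next-hop 95.96.245.150 via eth1 (matched /27)


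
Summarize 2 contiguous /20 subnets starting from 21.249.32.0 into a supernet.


Original prefix: /20
Number of subnets: 2 = 2^1
New prefix = 20 - 1 = 19
Supernet: 21.249.32.0/19


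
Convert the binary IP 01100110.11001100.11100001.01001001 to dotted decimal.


01100110 = 102
11001100 = 204
11100001 = 225
01001001 = 73
IP: 102.204.225.73


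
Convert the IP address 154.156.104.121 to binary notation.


154 = 10011010
156 = 10011100
104 = 01101000
121 = 01111001
Binary: 10011010.10011100.01101000.01111001


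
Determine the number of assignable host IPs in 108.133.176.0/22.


Host bits = 32 - 22 = 10
Total addresses = 2^10 = 1024
Usable = total - 2 (network and broadcast)
Usable hosts: 1022


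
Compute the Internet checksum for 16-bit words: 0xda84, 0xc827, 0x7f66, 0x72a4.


Sum all words (with carry folding):
+ 0xda84 = 0xda84
+ 0xc827 = 0xa2ac
+ 0x7f66 = 0x2213
+ 0x72a4 = 0x94b7
One's complement: ~0x94b7
Checksum = 0x6b48


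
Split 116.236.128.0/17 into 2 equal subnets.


New prefix = 17 + 1 = 18
Each subnet has 16384 addresses
  116.236.128.0/18
  116.236.192.0/18
Subnets: 116.236.128.0/18, 116.236.192.0/18


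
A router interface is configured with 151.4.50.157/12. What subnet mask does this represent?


/12 means 12 network bits, 20 host bits
Binary: 11111111111100000000000000000000
Mask: 255.240.0.0


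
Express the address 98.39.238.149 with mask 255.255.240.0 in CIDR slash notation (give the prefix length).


Binary: 11111111.11111111.11110000.00000000
Count leading 1s
Prefix: /20


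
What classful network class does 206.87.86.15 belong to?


First octet: 206
Binary: 11001110
110xxxxx -> Class C (192-223)
Class C, default mask 255.255.255.0 (/24)


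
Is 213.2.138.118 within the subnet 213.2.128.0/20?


Subnet network: 213.2.128.0
Test IP AND mask: 213.2.128.0
Yes, 213.2.138.118 is in 213.2.128.0/20


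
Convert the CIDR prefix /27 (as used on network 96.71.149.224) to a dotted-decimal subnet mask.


/27 means 27 network bits, 5 host bits
Binary: 11111111111111111111111111100000
Mask: 255.255.255.224


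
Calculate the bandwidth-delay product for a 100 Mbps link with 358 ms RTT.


BDP = bandwidth * RTT
= 100 Mbps * 358 ms
= 100 * 1e6 * 358 / 1000 bits
= 35800000 bits
= 4475000 bytes
= 4370.1172 KB
BDP = 35800000 bits (4475000 bytes)


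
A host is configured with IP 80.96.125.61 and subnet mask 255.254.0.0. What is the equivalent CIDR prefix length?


Binary: 11111111.11111110.00000000.00000000
Count leading 1s
Prefix: /15


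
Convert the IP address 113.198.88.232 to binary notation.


113 = 01110001
198 = 11000110
88 = 01011000
232 = 11101000
Binary: 01110001.11000110.01011000.11101000


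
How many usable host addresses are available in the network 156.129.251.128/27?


Host bits = 32 - 27 = 5
Total addresses = 2^5 = 32
Usable = total - 2 (network and broadcast)
Usable hosts: 30


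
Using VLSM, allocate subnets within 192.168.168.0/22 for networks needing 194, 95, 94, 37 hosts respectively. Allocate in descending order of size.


194 hosts -> /24 (254 usable): 192.168.168.0/24
95 hosts -> /25 (126 usable): 192.168.169.0/25
94 hosts -> /25 (126 usable): 192.168.169.128/25
37 hosts -> /26 (62 usable): 192.168.170.0/26
Allocation: 192.168.168.0/24 (194 hosts, 254 usable); 192.168.169.0/25 (95 hosts, 126 usable); 192.168.169.128/25 (94 hosts, 126 usable); 192.168.170.0/26 (37 hosts, 62 usable)


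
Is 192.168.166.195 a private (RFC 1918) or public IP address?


RFC 1918 private ranges:
  10.0.0.0/8 (10.0.0.0 - 10.255.255.255)
  172.16.0.0/12 (172.16.0.0 - 172.31.255.255)
  192.168.0.0/16 (192.168.0.0 - 192.168.255.255)
Private (in 192.168.0.0/16)


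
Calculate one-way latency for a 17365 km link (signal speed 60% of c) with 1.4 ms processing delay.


Speed = 0.6 * 3e5 km/s = 180000 km/s
Propagation delay = 17365 / 180000 = 0.0965 s = 96.4722 ms
Processing delay = 1.4 ms
Total one-way latency = 97.8722 ms


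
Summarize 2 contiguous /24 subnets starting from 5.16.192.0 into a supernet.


Original prefix: /24
Number of subnets: 2 = 2^1
New prefix = 24 - 1 = 23
Supernet: 5.16.192.0/23


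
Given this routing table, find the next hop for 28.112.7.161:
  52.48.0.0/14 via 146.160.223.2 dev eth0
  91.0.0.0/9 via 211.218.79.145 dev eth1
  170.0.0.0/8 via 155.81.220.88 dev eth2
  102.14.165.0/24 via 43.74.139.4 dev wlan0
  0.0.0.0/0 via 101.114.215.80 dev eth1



Longest prefix match for 28.112.7.161:
  /14 52.48.0.0: no
  /9 91.0.0.0: no
  /8 170.0.0.0: no
  /24 102.14.165.0: no
  /0 0.0.0.0: MATCH
Selected: next-hop 101.114.215.80 via eth1 (matched /0)


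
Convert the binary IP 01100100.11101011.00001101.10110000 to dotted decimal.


01100100 = 100
11101011 = 235
00001101 = 13
10110000 = 176
IP: 100.235.13.176


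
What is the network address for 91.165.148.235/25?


IP:   01011011.10100101.10010100.11101011
Mask: 11111111.11111111.11111111.10000000
AND operation:
Net:  01011011.10100101.10010100.10000000
Network: 91.165.148.128/25


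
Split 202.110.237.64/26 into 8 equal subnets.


New prefix = 26 + 3 = 29
Each subnet has 8 addresses
  202.110.237.64/29
  202.110.237.72/29
  202.110.237.80/29
  202.110.237.88/29
  202.110.237.96/29
  202.110.237.104/29
  202.110.237.112/29
  202.110.237.120/29
Subnets: 202.110.237.64/29, 202.110.237.72/29, 202.110.237.80/29, 202.110.237.88/29, 202.110.237.96/29, 202.110.237.104/29, 202.110.237.112/29, 202.110.237.120/29


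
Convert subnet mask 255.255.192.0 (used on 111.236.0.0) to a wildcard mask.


Subnet mask: 255.255.192.0
Wildcard = 255.255.255.255 - subnet mask
255 - 255 = 0
255 - 255 = 0
255 - 192 = 63
255 - 0 = 255
Wildcard: 0.0.63.255


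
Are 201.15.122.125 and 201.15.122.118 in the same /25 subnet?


Mask: 255.255.255.128
201.15.122.125 AND mask = 201.15.122.0
201.15.122.118 AND mask = 201.15.122.0
Yes, same subnet (201.15.122.0)


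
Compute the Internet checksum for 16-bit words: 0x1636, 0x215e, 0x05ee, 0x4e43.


Sum all words (with carry folding):
+ 0x1636 = 0x1636
+ 0x215e = 0x3794
+ 0x05ee = 0x3d82
+ 0x4e43 = 0x8bc5
One's complement: ~0x8bc5
Checksum = 0x743a


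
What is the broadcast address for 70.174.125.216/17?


Network: 70.174.0.0/17
Host bits = 15
Set all host bits to 1:
Broadcast: 70.174.127.255


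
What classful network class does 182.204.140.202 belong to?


First octet: 182
Binary: 10110110
10xxxxxx -> Class B (128-191)
Class B, default mask 255.255.0.0 (/16)


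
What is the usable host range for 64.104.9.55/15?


Network: 64.104.0.0
Broadcast: 64.105.255.255
First usable = network + 1
Last usable = broadcast - 1
Range: 64.104.0.1 to 64.105.255.254


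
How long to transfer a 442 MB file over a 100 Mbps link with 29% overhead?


Effective throughput = 100 * (1 - 29/100) = 71 Mbps
File size in Mb = 442 * 8 = 3536 Mb
Time = 3536 / 71
Time = 49.8028 seconds


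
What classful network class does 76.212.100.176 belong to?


First octet: 76
Binary: 01001100
0xxxxxxx -> Class A (1-126)
Class A, default mask 255.0.0.0 (/8)


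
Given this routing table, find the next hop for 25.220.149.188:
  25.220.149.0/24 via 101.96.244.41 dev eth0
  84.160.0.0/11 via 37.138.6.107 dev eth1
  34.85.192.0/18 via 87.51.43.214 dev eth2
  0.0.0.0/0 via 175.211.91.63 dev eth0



Longest prefix match for 25.220.149.188:
  /24 25.220.149.0: MATCH
  /11 84.160.0.0: no
  /18 34.85.192.0: no
  /0 0.0.0.0: MATCH
Selected: next-hop 101.96.244.41 via eth0 (matched /24)


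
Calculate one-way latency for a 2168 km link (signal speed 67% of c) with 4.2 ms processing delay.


Speed = 0.67 * 3e5 km/s = 201000 km/s
Propagation delay = 2168 / 201000 = 0.0108 s = 10.7861 ms
Processing delay = 4.2 ms
Total one-way latency = 14.9861 ms


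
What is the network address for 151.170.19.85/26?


IP:   10010111.10101010.00010011.01010101
Mask: 11111111.11111111.11111111.11000000
AND operation:
Net:  10010111.10101010.00010011.01000000
Network: 151.170.19.64/26


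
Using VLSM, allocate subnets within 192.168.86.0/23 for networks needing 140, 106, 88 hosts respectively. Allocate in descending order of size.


140 hosts -> /24 (254 usable): 192.168.86.0/24
106 hosts -> /25 (126 usable): 192.168.87.0/25
88 hosts -> /25 (126 usable): 192.168.87.128/25
Allocation: 192.168.86.0/24 (140 hosts, 254 usable); 192.168.87.0/25 (106 hosts, 126 usable); 192.168.87.128/25 (88 hosts, 126 usable)


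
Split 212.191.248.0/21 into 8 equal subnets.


New prefix = 21 + 3 = 24
Each subnet has 256 addresses
  212.191.248.0/24
  212.191.249.0/24
  212.191.250.0/24
  212.191.251.0/24
  212.191.252.0/24
  212.191.253.0/24
  212.191.254.0/24
  212.191.255.0/24
Subnets: 212.191.248.0/24, 212.191.249.0/24, 212.191.250.0/24, 212.191.251.0/24, 212.191.252.0/24, 212.191.253.0/24, 212.191.254.0/24, 212.191.255.0/24


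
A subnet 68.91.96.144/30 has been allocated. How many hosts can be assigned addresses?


Host bits = 32 - 30 = 2
Total addresses = 2^2 = 4
Usable = total - 2 (network and broadcast)
Usable hosts: 2


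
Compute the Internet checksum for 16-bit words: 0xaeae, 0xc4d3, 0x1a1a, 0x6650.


Sum all words (with carry folding):
+ 0xaeae = 0xaeae
+ 0xc4d3 = 0x7382
+ 0x1a1a = 0x8d9c
+ 0x6650 = 0xf3ec
One's complement: ~0xf3ec
Checksum = 0x0c13


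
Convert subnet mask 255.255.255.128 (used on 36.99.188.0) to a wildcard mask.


Subnet mask: 255.255.255.128
Wildcard = 255.255.255.255 - subnet mask
255 - 255 = 0
255 - 255 = 0
255 - 255 = 0
255 - 128 = 127
Wildcard: 0.0.0.127


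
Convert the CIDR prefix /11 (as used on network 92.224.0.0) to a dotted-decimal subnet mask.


/11 means 11 network bits, 21 host bits
Binary: 11111111111000000000000000000000
Mask: 255.224.0.0


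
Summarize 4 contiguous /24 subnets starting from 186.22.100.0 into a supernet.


Original prefix: /24
Number of subnets: 4 = 2^2
New prefix = 24 - 2 = 22
Supernet: 186.22.100.0/22


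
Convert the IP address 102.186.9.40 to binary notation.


102 = 01100110
186 = 10111010
9 = 00001001
40 = 00101000
Binary: 01100110.10111010.00001001.00101000


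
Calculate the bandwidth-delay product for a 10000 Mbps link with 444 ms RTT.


BDP = bandwidth * RTT
= 10000 Mbps * 444 ms
= 10000 * 1e6 * 444 / 1000 bits
= 4440000000 bits
= 555000000 bytes
= 541992.1875 KB
BDP = 4440000000 bits (555000000 bytes)


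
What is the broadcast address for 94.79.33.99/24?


Network: 94.79.33.0/24
Host bits = 8
Set all host bits to 1:
Broadcast: 94.79.33.255


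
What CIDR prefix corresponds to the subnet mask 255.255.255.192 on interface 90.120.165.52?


Binary: 11111111.11111111.11111111.11000000
Count leading 1s
Prefix: /26


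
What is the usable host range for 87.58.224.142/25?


Network: 87.58.224.128
Broadcast: 87.58.224.255
First usable = network + 1
Last usable = broadcast - 1
Range: 87.58.224.129 to 87.58.224.254


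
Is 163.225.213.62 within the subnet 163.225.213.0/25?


Subnet network: 163.225.213.0
Test IP AND mask: 163.225.213.0
Yes, 163.225.213.62 is in 163.225.213.0/25


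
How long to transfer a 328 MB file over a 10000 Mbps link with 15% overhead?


Effective throughput = 10000 * (1 - 15/100) = 8500 Mbps
File size in Mb = 328 * 8 = 2624 Mb
Time = 2624 / 8500
Time = 0.3087 seconds


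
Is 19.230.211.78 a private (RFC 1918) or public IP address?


RFC 1918 private ranges:
  10.0.0.0/8 (10.0.0.0 - 10.255.255.255)
  172.16.0.0/12 (172.16.0.0 - 172.31.255.255)
  192.168.0.0/16 (192.168.0.0 - 192.168.255.255)
Public (not in any RFC 1918 range)


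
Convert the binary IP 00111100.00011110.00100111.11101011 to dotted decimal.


00111100 = 60
00011110 = 30
00100111 = 39
11101011 = 235
IP: 60.30.39.235


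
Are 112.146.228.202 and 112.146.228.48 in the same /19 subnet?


Mask: 255.255.224.0
112.146.228.202 AND mask = 112.146.224.0
112.146.228.48 AND mask = 112.146.224.0
Yes, same subnet (112.146.224.0)


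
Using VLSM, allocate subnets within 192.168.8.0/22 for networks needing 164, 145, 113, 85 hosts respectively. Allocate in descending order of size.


164 hosts -> /24 (254 usable): 192.168.8.0/24
145 hosts -> /24 (254 usable): 192.168.9.0/24
113 hosts -> /25 (126 usable): 192.168.10.0/25
85 hosts -> /25 (126 usable): 192.168.10.128/25
Allocation: 192.168.8.0/24 (164 hosts, 254 usable); 192.168.9.0/24 (145 hosts, 254 usable); 192.168.10.0/25 (113 hosts, 126 usable); 192.168.10.128/25 (85 hosts, 126 usable)


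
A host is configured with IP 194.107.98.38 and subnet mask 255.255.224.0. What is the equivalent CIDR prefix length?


Binary: 11111111.11111111.11100000.00000000
Count leading 1s
Prefix: /19


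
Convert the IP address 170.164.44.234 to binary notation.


170 = 10101010
164 = 10100100
44 = 00101100
234 = 11101010
Binary: 10101010.10100100.00101100.11101010


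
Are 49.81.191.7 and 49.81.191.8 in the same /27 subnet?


Mask: 255.255.255.224
49.81.191.7 AND mask = 49.81.191.0
49.81.191.8 AND mask = 49.81.191.0
Yes, same subnet (49.81.191.0)


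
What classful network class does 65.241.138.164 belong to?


First octet: 65
Binary: 01000001
0xxxxxxx -> Class A (1-126)
Class A, default mask 255.0.0.0 (/8)


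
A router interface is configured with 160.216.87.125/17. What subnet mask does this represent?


/17 means 17 network bits, 15 host bits
Binary: 11111111111111111000000000000000
Mask: 255.255.128.0


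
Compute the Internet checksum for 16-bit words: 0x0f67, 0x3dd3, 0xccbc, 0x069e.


Sum all words (with carry folding):
+ 0x0f67 = 0x0f67
+ 0x3dd3 = 0x4d3a
+ 0xccbc = 0x19f7
+ 0x069e = 0x2095
One's complement: ~0x2095
Checksum = 0xdf6a


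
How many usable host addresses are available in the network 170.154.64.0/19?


Host bits = 32 - 19 = 13
Total addresses = 2^13 = 8192
Usable = total - 2 (network and broadcast)
Usable hosts: 8190


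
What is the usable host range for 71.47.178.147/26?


Network: 71.47.178.128
Broadcast: 71.47.178.191
First usable = network + 1
Last usable = broadcast - 1
Range: 71.47.178.129 to 71.47.178.190


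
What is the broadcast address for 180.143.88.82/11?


Network: 180.128.0.0/11
Host bits = 21
Set all host bits to 1:
Broadcast: 180.159.255.255


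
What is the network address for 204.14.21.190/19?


IP:   11001100.00001110.00010101.10111110
Mask: 11111111.11111111.11100000.00000000
AND operation:
Net:  11001100.00001110.00000000.00000000
Network: 204.14.0.0/19


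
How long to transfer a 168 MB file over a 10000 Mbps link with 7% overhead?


Effective throughput = 10000 * (1 - 7/100) = 9300 Mbps
File size in Mb = 168 * 8 = 1344 Mb
Time = 1344 / 9300
Time = 0.1445 seconds


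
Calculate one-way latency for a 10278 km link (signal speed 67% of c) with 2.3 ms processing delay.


Speed = 0.67 * 3e5 km/s = 201000 km/s
Propagation delay = 10278 / 201000 = 0.0511 s = 51.1343 ms
Processing delay = 2.3 ms
Total one-way latency = 53.4343 ms


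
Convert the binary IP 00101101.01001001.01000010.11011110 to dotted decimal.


00101101 = 45
01001001 = 73
01000010 = 66
11011110 = 222
IP: 45.73.66.222


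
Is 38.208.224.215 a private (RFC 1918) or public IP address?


RFC 1918 private ranges:
  10.0.0.0/8 (10.0.0.0 - 10.255.255.255)
  172.16.0.0/12 (172.16.0.0 - 172.31.255.255)
  192.168.0.0/16 (192.168.0.0 - 192.168.255.255)
Public (not in any RFC 1918 range)


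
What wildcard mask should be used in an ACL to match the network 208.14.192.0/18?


Subnet mask: 255.255.192.0
Wildcard = 255.255.255.255 - subnet mask
255 - 255 = 0
255 - 255 = 0
255 - 192 = 63
255 - 0 = 255
Wildcard: 0.0.63.255


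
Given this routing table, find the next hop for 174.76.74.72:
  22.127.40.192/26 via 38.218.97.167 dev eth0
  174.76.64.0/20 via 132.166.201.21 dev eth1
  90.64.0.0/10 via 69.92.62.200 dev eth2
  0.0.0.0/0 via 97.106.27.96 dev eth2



Longest prefix match for 174.76.74.72:
  /26 22.127.40.192: no
  /20 174.76.64.0: MATCH
  /10 90.64.0.0: no
  /0 0.0.0.0: MATCH
Selected: next-hop 132.166.201.21 via eth1 (matched /20)


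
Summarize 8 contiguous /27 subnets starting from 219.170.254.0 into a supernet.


Original prefix: /27
Number of subnets: 8 = 2^3
New prefix = 27 - 3 = 24
Supernet: 219.170.254.0/24


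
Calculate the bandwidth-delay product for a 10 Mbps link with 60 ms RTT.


BDP = bandwidth * RTT
= 10 Mbps * 60 ms
= 10 * 1e6 * 60 / 1000 bits
= 600000 bits
= 75000 bytes
= 73.2422 KB
BDP = 600000 bits (75000 bytes)


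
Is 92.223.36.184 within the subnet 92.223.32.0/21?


Subnet network: 92.223.32.0
Test IP AND mask: 92.223.32.0
Yes, 92.223.36.184 is in 92.223.32.0/21


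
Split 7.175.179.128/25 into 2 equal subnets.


New prefix = 25 + 1 = 26
Each subnet has 64 addresses
  7.175.179.128/26
  7.175.179.192/26
Subnets: 7.175.179.128/26, 7.175.179.192/26


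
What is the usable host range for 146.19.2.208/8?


Network: 146.0.0.0
Broadcast: 146.255.255.255
First usable = network + 1
Last usable = broadcast - 1
Range: 146.0.0.1 to 146.255.255.254


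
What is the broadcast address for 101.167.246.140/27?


Network: 101.167.246.128/27
Host bits = 5
Set all host bits to 1:
Broadcast: 101.167.246.159


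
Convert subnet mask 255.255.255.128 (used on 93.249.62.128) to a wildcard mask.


Subnet mask: 255.255.255.128
Wildcard = 255.255.255.255 - subnet mask
255 - 255 = 0
255 - 255 = 0
255 - 255 = 0
255 - 128 = 127
Wildcard: 0.0.0.127


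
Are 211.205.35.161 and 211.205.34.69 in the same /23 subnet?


Mask: 255.255.254.0
211.205.35.161 AND mask = 211.205.34.0
211.205.34.69 AND mask = 211.205.34.0
Yes, same subnet (211.205.34.0)


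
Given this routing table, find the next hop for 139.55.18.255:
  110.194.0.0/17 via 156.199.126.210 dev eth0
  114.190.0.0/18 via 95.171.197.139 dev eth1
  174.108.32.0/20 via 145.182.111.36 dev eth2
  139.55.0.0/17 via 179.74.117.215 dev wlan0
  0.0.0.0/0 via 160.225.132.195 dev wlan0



Longest prefix match for 139.55.18.255:
  /17 110.194.0.0: no
  /18 114.190.0.0: no
  /20 174.108.32.0: no
  /17 139.55.0.0: MATCH
  /0 0.0.0.0: MATCH
Selected: next-hop 179.74.117.215 via wlan0 (matched /17)


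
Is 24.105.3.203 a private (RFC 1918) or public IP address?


RFC 1918 private ranges:
  10.0.0.0/8 (10.0.0.0 - 10.255.255.255)
  172.16.0.0/12 (172.16.0.0 - 172.31.255.255)
  192.168.0.0/16 (192.168.0.0 - 192.168.255.255)
Public (not in any RFC 1918 range)


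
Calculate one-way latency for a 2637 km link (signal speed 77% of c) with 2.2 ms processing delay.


Speed = 0.77 * 3e5 km/s = 231000 km/s
Propagation delay = 2637 / 231000 = 0.0114 s = 11.4156 ms
Processing delay = 2.2 ms
Total one-way latency = 13.6156 ms


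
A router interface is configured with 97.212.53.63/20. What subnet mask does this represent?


/20 means 20 network bits, 12 host bits
Binary: 11111111111111111111000000000000
Mask: 255.255.240.0


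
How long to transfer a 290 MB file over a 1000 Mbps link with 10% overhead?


Effective throughput = 1000 * (1 - 10/100) = 900 Mbps
File size in Mb = 290 * 8 = 2320 Mb
Time = 2320 / 900
Time = 2.5778 seconds


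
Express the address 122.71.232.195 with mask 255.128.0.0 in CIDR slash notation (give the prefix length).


Binary: 11111111.10000000.00000000.00000000
Count leading 1s
Prefix: /9


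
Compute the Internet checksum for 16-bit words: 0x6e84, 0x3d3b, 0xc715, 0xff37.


Sum all words (with carry folding):
+ 0x6e84 = 0x6e84
+ 0x3d3b = 0xabbf
+ 0xc715 = 0x72d5
+ 0xff37 = 0x720d
One's complement: ~0x720d
Checksum = 0x8df2


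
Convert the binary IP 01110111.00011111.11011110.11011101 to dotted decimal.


01110111 = 119
00011111 = 31
11011110 = 222
11011101 = 221
IP: 119.31.222.221


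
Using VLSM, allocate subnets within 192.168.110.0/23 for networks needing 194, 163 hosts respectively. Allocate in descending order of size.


194 hosts -> /24 (254 usable): 192.168.110.0/24
163 hosts -> /24 (254 usable): 192.168.111.0/24
Allocation: 192.168.110.0/24 (194 hosts, 254 usable); 192.168.111.0/24 (163 hosts, 254 usable)


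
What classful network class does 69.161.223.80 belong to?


First octet: 69
Binary: 01000101
0xxxxxxx -> Class A (1-126)
Class A, default mask 255.0.0.0 (/8)


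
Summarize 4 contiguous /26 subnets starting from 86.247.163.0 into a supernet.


Original prefix: /26
Number of subnets: 4 = 2^2
New prefix = 26 - 2 = 24
Supernet: 86.247.163.0/24


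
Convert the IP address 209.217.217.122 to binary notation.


209 = 11010001
217 = 11011001
217 = 11011001
122 = 01111010
Binary: 11010001.11011001.11011001.01111010


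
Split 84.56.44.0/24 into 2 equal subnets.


New prefix = 24 + 1 = 25
Each subnet has 128 addresses
  84.56.44.0/25
  84.56.44.128/25
Subnets: 84.56.44.0/25, 84.56.44.128/25


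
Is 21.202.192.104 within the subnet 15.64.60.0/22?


Subnet network: 15.64.60.0
Test IP AND mask: 21.202.192.0
No, 21.202.192.104 is not in 15.64.60.0/22


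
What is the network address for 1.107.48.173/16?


IP:   00000001.01101011.00110000.10101101
Mask: 11111111.11111111.00000000.00000000
AND operation:
Net:  00000001.01101011.00000000.00000000
Network: 1.107.0.0/16


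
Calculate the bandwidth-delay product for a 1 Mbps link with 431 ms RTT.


BDP = bandwidth * RTT
= 1 Mbps * 431 ms
= 1 * 1e6 * 431 / 1000 bits
= 431000 bits
= 53875 bytes
= 52.6123 KB
BDP = 431000 bits (53875 bytes)


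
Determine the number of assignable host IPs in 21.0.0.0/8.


Host bits = 32 - 8 = 24
Total addresses = 2^24 = 16777216
Usable = total - 2 (network and broadcast)
Usable hosts: 16777214


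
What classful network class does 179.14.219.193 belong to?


First octet: 179
Binary: 10110011
10xxxxxx -> Class B (128-191)
Class B, default mask 255.255.0.0 (/16)


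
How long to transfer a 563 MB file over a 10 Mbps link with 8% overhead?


Effective throughput = 10 * (1 - 8/100) = 9.2 Mbps
File size in Mb = 563 * 8 = 4504 Mb
Time = 4504 / 9.2
Time = 489.5652 seconds


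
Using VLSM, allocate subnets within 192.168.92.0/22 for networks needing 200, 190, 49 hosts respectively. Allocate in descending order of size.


200 hosts -> /24 (254 usable): 192.168.92.0/24
190 hosts -> /24 (254 usable): 192.168.93.0/24
49 hosts -> /26 (62 usable): 192.168.94.0/26
Allocation: 192.168.92.0/24 (200 hosts, 254 usable); 192.168.93.0/24 (190 hosts, 254 usable); 192.168.94.0/26 (49 hosts, 62 usable)


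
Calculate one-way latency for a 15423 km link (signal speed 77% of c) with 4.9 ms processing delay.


Speed = 0.77 * 3e5 km/s = 231000 km/s
Propagation delay = 15423 / 231000 = 0.0668 s = 66.7662 ms
Processing delay = 4.9 ms
Total one-way latency = 71.6662 ms


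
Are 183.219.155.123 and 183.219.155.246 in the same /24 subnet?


Mask: 255.255.255.0
183.219.155.123 AND mask = 183.219.155.0
183.219.155.246 AND mask = 183.219.155.0
Yes, same subnet (183.219.155.0)


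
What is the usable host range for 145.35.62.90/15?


Network: 145.34.0.0
Broadcast: 145.35.255.255
First usable = network + 1
Last usable = broadcast - 1
Range: 145.34.0.1 to 145.35.255.254


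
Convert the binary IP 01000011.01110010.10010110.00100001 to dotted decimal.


01000011 = 67
01110010 = 114
10010110 = 150
00100001 = 33
IP: 67.114.150.33


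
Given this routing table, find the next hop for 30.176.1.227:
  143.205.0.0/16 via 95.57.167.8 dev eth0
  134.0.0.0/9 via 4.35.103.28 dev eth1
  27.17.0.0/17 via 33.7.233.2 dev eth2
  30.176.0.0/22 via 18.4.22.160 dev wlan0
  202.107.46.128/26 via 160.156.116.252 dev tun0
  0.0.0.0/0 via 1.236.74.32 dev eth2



Longest prefix match for 30.176.1.227:
  /16 143.205.0.0: no
  /9 134.0.0.0: no
  /17 27.17.0.0: no
  /22 30.176.0.0: MATCH
  /26 202.107.46.128: no
  /0 0.0.0.0: MATCH
Selected: next-hop 18.4.22.160 via wlan0 (matched /22)


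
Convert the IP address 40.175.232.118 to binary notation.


40 = 00101000
175 = 10101111
232 = 11101000
118 = 01110110
Binary: 00101000.10101111.11101000.01110110


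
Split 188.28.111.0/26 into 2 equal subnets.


New prefix = 26 + 1 = 27
Each subnet has 32 addresses
  188.28.111.0/27
  188.28.111.32/27
Subnets: 188.28.111.0/27, 188.28.111.32/27


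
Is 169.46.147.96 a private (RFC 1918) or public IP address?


RFC 1918 private ranges:
  10.0.0.0/8 (10.0.0.0 - 10.255.255.255)
  172.16.0.0/12 (172.16.0.0 - 172.31.255.255)
  192.168.0.0/16 (192.168.0.0 - 192.168.255.255)
Public (not in any RFC 1918 range)


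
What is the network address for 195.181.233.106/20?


IP:   11000011.10110101.11101001.01101010
Mask: 11111111.11111111.11110000.00000000
AND operation:
Net:  11000011.10110101.11100000.00000000
Network: 195.181.224.0/20


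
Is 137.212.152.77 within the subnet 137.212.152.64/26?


Subnet network: 137.212.152.64
Test IP AND mask: 137.212.152.64
Yes, 137.212.152.77 is in 137.212.152.64/26


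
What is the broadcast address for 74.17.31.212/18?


Network: 74.17.0.0/18
Host bits = 14
Set all host bits to 1:
Broadcast: 74.17.63.255


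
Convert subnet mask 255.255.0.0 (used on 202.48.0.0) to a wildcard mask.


Subnet mask: 255.255.0.0
Wildcard = 255.255.255.255 - subnet mask
255 - 255 = 0
255 - 255 = 0
255 - 0 = 255
255 - 0 = 255
Wildcard: 0.0.255.255


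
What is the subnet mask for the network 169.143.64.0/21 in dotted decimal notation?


/21 means 21 network bits, 11 host bits
Binary: 11111111111111111111100000000000
Mask: 255.255.248.0


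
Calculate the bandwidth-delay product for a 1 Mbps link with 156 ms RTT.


BDP = bandwidth * RTT
= 1 Mbps * 156 ms
= 1 * 1e6 * 156 / 1000 bits
= 156000 bits
= 19500 bytes
= 19.043 KB
BDP = 156000 bits (19500 bytes)


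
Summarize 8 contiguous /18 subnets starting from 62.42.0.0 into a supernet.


Original prefix: /18
Number of subnets: 8 = 2^3
New prefix = 18 - 3 = 15
Supernet: 62.42.0.0/15


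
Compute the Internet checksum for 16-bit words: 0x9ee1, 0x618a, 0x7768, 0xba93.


Sum all words (with carry folding):
+ 0x9ee1 = 0x9ee1
+ 0x618a = 0x006c
+ 0x7768 = 0x77d4
+ 0xba93 = 0x3268
One's complement: ~0x3268
Checksum = 0xcd97


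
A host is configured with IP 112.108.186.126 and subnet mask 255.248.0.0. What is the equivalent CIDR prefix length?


Binary: 11111111.11111000.00000000.00000000
Count leading 1s
Prefix: /13


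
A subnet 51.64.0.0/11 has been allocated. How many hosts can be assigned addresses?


Host bits = 32 - 11 = 21
Total addresses = 2^21 = 2097152
Usable = total - 2 (network and broadcast)
Usable hosts: 2097150


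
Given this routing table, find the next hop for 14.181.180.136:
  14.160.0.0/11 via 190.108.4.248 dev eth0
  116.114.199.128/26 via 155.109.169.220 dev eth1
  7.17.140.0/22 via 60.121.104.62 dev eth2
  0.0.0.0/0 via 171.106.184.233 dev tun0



Longest prefix match for 14.181.180.136:
  /11 14.160.0.0: MATCH
  /26 116.114.199.128: no
  /22 7.17.140.0: no
  /0 0.0.0.0: MATCH
Selected: next-hop 190.108.4.248 via eth0 (matched /11)


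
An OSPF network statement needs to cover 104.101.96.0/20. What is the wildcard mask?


Subnet mask: 255.255.240.0
Wildcard = 255.255.255.255 - subnet mask
255 - 255 = 0
255 - 255 = 0
255 - 240 = 15
255 - 0 = 255
Wildcard: 0.0.15.255


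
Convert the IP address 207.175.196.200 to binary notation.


207 = 11001111
175 = 10101111
196 = 11000100
200 = 11001000
Binary: 11001111.10101111.11000100.11001000


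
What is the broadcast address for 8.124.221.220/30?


Network: 8.124.221.220/30
Host bits = 2
Set all host bits to 1:
Broadcast: 8.124.221.223


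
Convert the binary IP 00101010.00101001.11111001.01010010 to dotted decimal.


00101010 = 42
00101001 = 41
11111001 = 249
01010010 = 82
IP: 42.41.249.82


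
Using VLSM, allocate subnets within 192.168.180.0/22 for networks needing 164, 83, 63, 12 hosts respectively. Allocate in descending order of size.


164 hosts -> /24 (254 usable): 192.168.180.0/24
83 hosts -> /25 (126 usable): 192.168.181.0/25
63 hosts -> /25 (126 usable): 192.168.181.128/25
12 hosts -> /28 (14 usable): 192.168.182.0/28
Allocation: 192.168.180.0/24 (164 hosts, 254 usable); 192.168.181.0/25 (83 hosts, 126 usable); 192.168.181.128/25 (63 hosts, 126 usable); 192.168.182.0/28 (12 hosts, 14 usable)


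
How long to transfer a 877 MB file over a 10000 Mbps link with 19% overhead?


Effective throughput = 10000 * (1 - 19/100) = 8100.0 Mbps
File size in Mb = 877 * 8 = 7016 Mb
Time = 7016 / 8100.0
Time = 0.8662 seconds


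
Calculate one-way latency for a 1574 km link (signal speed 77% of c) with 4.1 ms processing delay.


Speed = 0.77 * 3e5 km/s = 231000 km/s
Propagation delay = 1574 / 231000 = 0.0068 s = 6.8139 ms
Processing delay = 4.1 ms
Total one-way latency = 10.9139 ms


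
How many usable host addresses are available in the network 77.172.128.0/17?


Host bits = 32 - 17 = 15
Total addresses = 2^15 = 32768
Usable = total - 2 (network and broadcast)
Usable hosts: 32766


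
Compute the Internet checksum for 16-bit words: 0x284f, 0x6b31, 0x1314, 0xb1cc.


Sum all words (with carry folding):
+ 0x284f = 0x284f
+ 0x6b31 = 0x9380
+ 0x1314 = 0xa694
+ 0xb1cc = 0x5861
One's complement: ~0x5861
Checksum = 0xa79e


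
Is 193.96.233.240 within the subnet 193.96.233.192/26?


Subnet network: 193.96.233.192
Test IP AND mask: 193.96.233.192
Yes, 193.96.233.240 is in 193.96.233.192/26


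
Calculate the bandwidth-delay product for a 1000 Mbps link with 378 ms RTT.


BDP = bandwidth * RTT
= 1000 Mbps * 378 ms
= 1000 * 1e6 * 378 / 1000 bits
= 378000000 bits
= 47250000 bytes
= 46142.5781 KB
BDP = 378000000 bits (47250000 bytes)


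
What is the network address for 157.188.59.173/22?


IP:   10011101.10111100.00111011.10101101
Mask: 11111111.11111111.11111100.00000000
AND operation:
Net:  10011101.10111100.00111000.00000000
Network: 157.188.56.0/22


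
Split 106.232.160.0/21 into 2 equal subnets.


New prefix = 21 + 1 = 22
Each subnet has 1024 addresses
  106.232.160.0/22
  106.232.164.0/22
Subnets: 106.232.160.0/22, 106.232.164.0/22


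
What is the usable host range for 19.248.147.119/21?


Network: 19.248.144.0
Broadcast: 19.248.151.255
First usable = network + 1
Last usable = broadcast - 1
Range: 19.248.144.1 to 19.248.151.254


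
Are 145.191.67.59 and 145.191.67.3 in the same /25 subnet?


Mask: 255.255.255.128
145.191.67.59 AND mask = 145.191.67.0
145.191.67.3 AND mask = 145.191.67.0
Yes, same subnet (145.191.67.0)


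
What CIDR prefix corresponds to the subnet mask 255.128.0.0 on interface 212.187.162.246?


Binary: 11111111.10000000.00000000.00000000
Count leading 1s
Prefix: /9


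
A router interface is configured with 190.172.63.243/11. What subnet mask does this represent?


/11 means 11 network bits, 21 host bits
Binary: 11111111111000000000000000000000
Mask: 255.224.0.0


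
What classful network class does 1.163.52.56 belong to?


First octet: 1
Binary: 00000001
0xxxxxxx -> Class A (1-126)
Class A, default mask 255.0.0.0 (/8)


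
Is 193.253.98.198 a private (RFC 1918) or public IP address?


RFC 1918 private ranges:
  10.0.0.0/8 (10.0.0.0 - 10.255.255.255)
  172.16.0.0/12 (172.16.0.0 - 172.31.255.255)
  192.168.0.0/16 (192.168.0.0 - 192.168.255.255)
Public (not in any RFC 1918 range)


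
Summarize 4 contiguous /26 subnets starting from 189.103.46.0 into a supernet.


Original prefix: /26
Number of subnets: 4 = 2^2
New prefix = 26 - 2 = 24
Supernet: 189.103.46.0/24


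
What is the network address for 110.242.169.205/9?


IP:   01101110.11110010.10101001.11001101
Mask: 11111111.10000000.00000000.00000000
AND operation:
Net:  01101110.10000000.00000000.00000000
Network: 110.128.0.0/9


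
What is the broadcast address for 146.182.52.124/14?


Network: 146.180.0.0/14
Host bits = 18
Set all host bits to 1:
Broadcast: 146.183.255.255


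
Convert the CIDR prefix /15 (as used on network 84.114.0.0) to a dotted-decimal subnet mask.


/15 means 15 network bits, 17 host bits
Binary: 11111111111111100000000000000000
Mask: 255.254.0.0


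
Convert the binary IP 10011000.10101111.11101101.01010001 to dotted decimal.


10011000 = 152
10101111 = 175
11101101 = 237
01010001 = 81
IP: 152.175.237.81


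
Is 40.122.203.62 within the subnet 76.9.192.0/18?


Subnet network: 76.9.192.0
Test IP AND mask: 40.122.192.0
No, 40.122.203.62 is not in 76.9.192.0/18


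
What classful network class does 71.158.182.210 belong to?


First octet: 71
Binary: 01000111
0xxxxxxx -> Class A (1-126)
Class A, default mask 255.0.0.0 (/8)


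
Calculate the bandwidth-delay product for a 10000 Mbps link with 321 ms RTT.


BDP = bandwidth * RTT
= 10000 Mbps * 321 ms
= 10000 * 1e6 * 321 / 1000 bits
= 3210000000 bits
= 401250000 bytes
= 391845.7031 KB
BDP = 3210000000 bits (401250000 bytes)


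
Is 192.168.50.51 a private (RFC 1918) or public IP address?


RFC 1918 private ranges:
  10.0.0.0/8 (10.0.0.0 - 10.255.255.255)
  172.16.0.0/12 (172.16.0.0 - 172.31.255.255)
  192.168.0.0/16 (192.168.0.0 - 192.168.255.255)
Private (in 192.168.0.0/16)


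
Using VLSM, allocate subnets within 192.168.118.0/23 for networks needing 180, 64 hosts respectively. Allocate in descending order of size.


180 hosts -> /24 (254 usable): 192.168.118.0/24
64 hosts -> /25 (126 usable): 192.168.119.0/25
Allocation: 192.168.118.0/24 (180 hosts, 254 usable); 192.168.119.0/25 (64 hosts, 126 usable)


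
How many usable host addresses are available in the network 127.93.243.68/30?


Host bits = 32 - 30 = 2
Total addresses = 2^2 = 4
Usable = total - 2 (network and broadcast)
Usable hosts: 2


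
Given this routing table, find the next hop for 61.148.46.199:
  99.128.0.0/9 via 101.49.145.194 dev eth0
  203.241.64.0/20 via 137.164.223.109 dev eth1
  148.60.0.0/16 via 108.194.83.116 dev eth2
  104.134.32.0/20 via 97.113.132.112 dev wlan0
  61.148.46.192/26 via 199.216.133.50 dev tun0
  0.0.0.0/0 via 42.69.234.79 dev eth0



Longest prefix match for 61.148.46.199:
  /9 99.128.0.0: no
  /20 203.241.64.0: no
  /16 148.60.0.0: no
  /20 104.134.32.0: no
  /26 61.148.46.192: MATCH
  /0 0.0.0.0: MATCH
Selected: next-hop 199.216.133.50 via tun0 (matched /26)


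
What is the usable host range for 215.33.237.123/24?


Network: 215.33.237.0
Broadcast: 215.33.237.255
First usable = network + 1
Last usable = broadcast - 1
Range: 215.33.237.1 to 215.33.237.254


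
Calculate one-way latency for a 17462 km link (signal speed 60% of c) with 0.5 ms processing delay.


Speed = 0.6 * 3e5 km/s = 180000 km/s
Propagation delay = 17462 / 180000 = 0.097 s = 97.0111 ms
Processing delay = 0.5 ms
Total one-way latency = 97.5111 ms


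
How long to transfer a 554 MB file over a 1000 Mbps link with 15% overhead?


Effective throughput = 1000 * (1 - 15/100) = 850 Mbps
File size in Mb = 554 * 8 = 4432 Mb
Time = 4432 / 850
Time = 5.2141 seconds


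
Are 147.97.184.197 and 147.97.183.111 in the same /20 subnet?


Mask: 255.255.240.0
147.97.184.197 AND mask = 147.97.176.0
147.97.183.111 AND mask = 147.97.176.0
Yes, same subnet (147.97.176.0)


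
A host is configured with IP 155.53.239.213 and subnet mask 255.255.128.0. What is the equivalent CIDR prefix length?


Binary: 11111111.11111111.10000000.00000000
Count leading 1s
Prefix: /17


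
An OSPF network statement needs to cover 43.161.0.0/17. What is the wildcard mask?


Subnet mask: 255.255.128.0
Wildcard = 255.255.255.255 - subnet mask
255 - 255 = 0
255 - 255 = 0
255 - 128 = 127
255 - 0 = 255
Wildcard: 0.0.127.255


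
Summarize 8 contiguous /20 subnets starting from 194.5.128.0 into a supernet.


Original prefix: /20
Number of subnets: 8 = 2^3
New prefix = 20 - 3 = 17
Supernet: 194.5.128.0/17


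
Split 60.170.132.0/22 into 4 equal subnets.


New prefix = 22 + 2 = 24
Each subnet has 256 addresses
  60.170.132.0/24
  60.170.133.0/24
  60.170.134.0/24
  60.170.135.0/24
Subnets: 60.170.132.0/24, 60.170.133.0/24, 60.170.134.0/24, 60.170.135.0/24


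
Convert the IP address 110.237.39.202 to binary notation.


110 = 01101110
237 = 11101101
39 = 00100111
202 = 11001010
Binary: 01101110.11101101.00100111.11001010


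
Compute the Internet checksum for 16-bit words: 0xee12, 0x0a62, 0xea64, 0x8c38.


Sum all words (with carry folding):
+ 0xee12 = 0xee12
+ 0x0a62 = 0xf874
+ 0xea64 = 0xe2d9
+ 0x8c38 = 0x6f12
One's complement: ~0x6f12
Checksum = 0x90ed


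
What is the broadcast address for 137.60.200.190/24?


Network: 137.60.200.0/24
Host bits = 8
Set all host bits to 1:
Broadcast: 137.60.200.255


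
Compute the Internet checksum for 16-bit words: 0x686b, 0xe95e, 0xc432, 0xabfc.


Sum all words (with carry folding):
+ 0x686b = 0x686b
+ 0xe95e = 0x51ca
+ 0xc432 = 0x15fd
+ 0xabfc = 0xc1f9
One's complement: ~0xc1f9
Checksum = 0x3e06


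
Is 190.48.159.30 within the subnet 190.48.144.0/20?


Subnet network: 190.48.144.0
Test IP AND mask: 190.48.144.0
Yes, 190.48.159.30 is in 190.48.144.0/20


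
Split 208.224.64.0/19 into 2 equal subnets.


New prefix = 19 + 1 = 20
Each subnet has 4096 addresses
  208.224.64.0/20
  208.224.80.0/20
Subnets: 208.224.64.0/20, 208.224.80.0/20


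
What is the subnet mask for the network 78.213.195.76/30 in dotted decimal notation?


/30 means 30 network bits, 2 host bits
Binary: 11111111111111111111111111111100
Mask: 255.255.255.252


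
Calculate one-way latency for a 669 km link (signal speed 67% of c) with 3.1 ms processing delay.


Speed = 0.67 * 3e5 km/s = 201000 km/s
Propagation delay = 669 / 201000 = 0.0033 s = 3.3284 ms
Processing delay = 3.1 ms
Total one-way latency = 6.4284 ms


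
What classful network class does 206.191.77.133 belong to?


First octet: 206
Binary: 11001110
110xxxxx -> Class C (192-223)
Class C, default mask 255.255.255.0 (/24)
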